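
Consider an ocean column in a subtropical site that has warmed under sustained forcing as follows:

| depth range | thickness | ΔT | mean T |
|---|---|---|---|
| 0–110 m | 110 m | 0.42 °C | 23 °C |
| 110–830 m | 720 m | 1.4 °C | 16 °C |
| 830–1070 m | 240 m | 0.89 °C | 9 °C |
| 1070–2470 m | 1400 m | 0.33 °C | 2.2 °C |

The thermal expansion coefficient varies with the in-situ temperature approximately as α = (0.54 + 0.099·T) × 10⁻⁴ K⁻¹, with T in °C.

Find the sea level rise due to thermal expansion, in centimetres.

Layer 1: α = (0.54 + 0.099×23)×10⁻⁴ = 2.817×10⁻⁴ K⁻¹
Layer 2: α = (0.54 + 0.099×16)×10⁻⁴ = 2.124×10⁻⁴ K⁻¹
Layer 3: α = (0.54 + 0.099×9)×10⁻⁴ = 1.431×10⁻⁴ K⁻¹
Layer 4: α = (0.54 + 0.099×2.2)×10⁻⁴ = 0.7578×10⁻⁴ K⁻¹
110 × 0.42 × 2.817×10⁻⁴ = 0.01301454 m
720 × 1.4 × 2.124×10⁻⁴ = 0.2140992 m
1.431×10⁻⁴ × 240 × 0.89 = 0.03056616 m
1400 × 0.7578×10⁻⁴ × 0.33 = 0.03501036 m
Δh = 0.01301454 + 0.2140992 + 0.03056616 + 0.03501036 = 0.29269026 m ≈ 29.3 cm

29.3 cm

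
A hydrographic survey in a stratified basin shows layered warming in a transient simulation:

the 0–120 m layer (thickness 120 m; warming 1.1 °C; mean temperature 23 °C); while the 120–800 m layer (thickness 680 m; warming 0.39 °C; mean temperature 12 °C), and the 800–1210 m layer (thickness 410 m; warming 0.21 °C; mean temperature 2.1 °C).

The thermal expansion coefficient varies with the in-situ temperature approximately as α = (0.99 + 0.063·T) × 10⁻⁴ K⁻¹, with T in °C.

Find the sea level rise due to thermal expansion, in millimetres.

88.2 mm of thermosteric rise

Layer 1: α = (0.99 + 0.063×23)×10⁻⁴ = 2.439×10⁻⁴ K⁻¹
Layer 2: α = (0.99 + 0.063×12)×10⁻⁴ = 1.746×10⁻⁴ K⁻¹
Layer 3: α = (0.99 + 0.063×2.1)×10⁻⁴ = 1.1223×10⁻⁴ K⁻¹
Layer 1: 2.439×10⁻⁴ × 120 × 1.1 = 0.0321948 m
120–800 m: 680 × 0.39 × 1.746×10⁻⁴ = 0.04630392 m
0.21 × 410 × 1.1223×10⁻⁴ = 0.009663003 m
Δh = 0.0321948 + 0.04630392 + 0.009663003 = 0.088161723 m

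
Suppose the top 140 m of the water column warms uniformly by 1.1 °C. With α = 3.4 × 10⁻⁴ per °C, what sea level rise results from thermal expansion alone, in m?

0.052 m of thermosteric rise

Δh = αΔT·H = 3.4×10⁻⁴ × 1.1 × 140 = 0.05236 m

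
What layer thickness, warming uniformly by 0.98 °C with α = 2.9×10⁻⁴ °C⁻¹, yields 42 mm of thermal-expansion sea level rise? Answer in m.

about 148 m

H = Δh/(αΔT) = 0.042 / (2.9×10⁻⁴ × 0.98) ≈ 147.8 m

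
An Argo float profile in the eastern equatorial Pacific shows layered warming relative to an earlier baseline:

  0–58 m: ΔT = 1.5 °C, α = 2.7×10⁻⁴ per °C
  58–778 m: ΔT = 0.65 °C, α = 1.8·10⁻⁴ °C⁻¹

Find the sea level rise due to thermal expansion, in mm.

Layer 1: 2.7×10⁻⁴ × 58 × 1.5 = 0.02349 m
Layer 2: 720 × 1.8×10⁻⁴ × 0.65 = 0.08424 m
Δh = 0.02349 + 0.08424 = 0.10773 m ≈ 108 mm

108 mm of thermosteric rise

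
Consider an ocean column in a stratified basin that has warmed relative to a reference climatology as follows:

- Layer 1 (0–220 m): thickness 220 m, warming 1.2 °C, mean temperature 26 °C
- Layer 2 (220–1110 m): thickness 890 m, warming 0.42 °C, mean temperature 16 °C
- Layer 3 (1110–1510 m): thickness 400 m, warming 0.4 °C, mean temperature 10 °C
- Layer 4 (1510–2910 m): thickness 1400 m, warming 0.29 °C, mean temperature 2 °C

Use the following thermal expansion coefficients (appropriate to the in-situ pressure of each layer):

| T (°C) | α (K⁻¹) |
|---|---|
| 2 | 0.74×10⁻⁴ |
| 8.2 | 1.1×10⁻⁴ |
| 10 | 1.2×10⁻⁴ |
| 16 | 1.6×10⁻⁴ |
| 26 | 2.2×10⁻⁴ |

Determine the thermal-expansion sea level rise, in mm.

Layer 1 at 26 °C → α = 2.2×10⁻⁴ K⁻¹
Layer 2 at 16 °C → α = 1.6×10⁻⁴ K⁻¹
Layer 3 at 10 °C → α = 1.2×10⁻⁴ K⁻¹
Layer 4 at 2 °C → α = 0.74×10⁻⁴ K⁻¹
0–220 m: 220 × 2.2×10⁻⁴ × 1.2 = 0.05808 m
220–1110 m: 1.6×10⁻⁴ × 0.42 × 890 = 0.059808 m
1110–1510 m: 400 × 0.4 × 1.2×10⁻⁴ = 0.01920 m
Layer 4: 1400 × 0.74×10⁻⁴ × 0.29 = 0.030044 m
Δh = 0.05808 + 0.059808 + 0.01920 + 0.030044 = 0.167132 m

about 170 mm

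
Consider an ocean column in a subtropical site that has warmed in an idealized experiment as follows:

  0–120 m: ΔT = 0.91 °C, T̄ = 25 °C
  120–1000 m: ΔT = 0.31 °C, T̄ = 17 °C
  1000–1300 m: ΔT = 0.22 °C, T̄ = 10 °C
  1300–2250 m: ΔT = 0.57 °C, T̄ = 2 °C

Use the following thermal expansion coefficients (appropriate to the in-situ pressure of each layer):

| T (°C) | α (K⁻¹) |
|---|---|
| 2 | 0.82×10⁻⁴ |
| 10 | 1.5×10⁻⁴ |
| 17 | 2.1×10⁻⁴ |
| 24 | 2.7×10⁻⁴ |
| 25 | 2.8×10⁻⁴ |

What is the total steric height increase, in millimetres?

142 mm of thermosteric rise

Layer 1 at 25 °C → α = 2.8×10⁻⁴ K⁻¹
Layer 2 at 17 °C → α = 2.1×10⁻⁴ K⁻¹
Layer 3 at 10 °C → α = 1.5×10⁻⁴ K⁻¹
Layer 4 at 2 °C → α = 0.82×10⁻⁴ K⁻¹
0–120 m: 2.8×10⁻⁴ × 0.91 × 120 = 0.030576 m
120–1000 m: 880 × 0.31 × 2.1×10⁻⁴ = 0.057288 m
Layer 3: 0.22 × 1.5×10⁻⁴ × 300 = 0.00990 m
950 × 0.57 × 0.82×10⁻⁴ = 0.044403 m
Δh = 0.030576 + 0.057288 + 0.00990 + 0.044403 = 0.142167 m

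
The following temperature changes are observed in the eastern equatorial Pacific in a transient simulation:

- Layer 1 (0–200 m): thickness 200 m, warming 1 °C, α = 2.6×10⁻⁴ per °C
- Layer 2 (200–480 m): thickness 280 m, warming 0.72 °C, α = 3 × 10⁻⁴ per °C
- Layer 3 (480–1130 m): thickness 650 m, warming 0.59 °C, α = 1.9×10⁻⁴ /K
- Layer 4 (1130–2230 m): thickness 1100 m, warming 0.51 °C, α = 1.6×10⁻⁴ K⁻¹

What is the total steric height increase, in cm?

Layer 1: 2.6×10⁻⁴ × 200 × 1 = 0.05200 m
200–480 m: 0.72 × 3×10⁻⁴ × 280 = 0.06048 m
480–1130 m: 0.59 × 650 × 1.9×10⁻⁴ = 0.072865 m
Layer 4: 0.51 × 1.6×10⁻⁴ × 1100 = 0.08976 m
Δh = 0.05200 + 0.06048 + 0.072865 + 0.08976 = 0.275105 m ≈ 27.5 cm

27.5 cm of thermosteric rise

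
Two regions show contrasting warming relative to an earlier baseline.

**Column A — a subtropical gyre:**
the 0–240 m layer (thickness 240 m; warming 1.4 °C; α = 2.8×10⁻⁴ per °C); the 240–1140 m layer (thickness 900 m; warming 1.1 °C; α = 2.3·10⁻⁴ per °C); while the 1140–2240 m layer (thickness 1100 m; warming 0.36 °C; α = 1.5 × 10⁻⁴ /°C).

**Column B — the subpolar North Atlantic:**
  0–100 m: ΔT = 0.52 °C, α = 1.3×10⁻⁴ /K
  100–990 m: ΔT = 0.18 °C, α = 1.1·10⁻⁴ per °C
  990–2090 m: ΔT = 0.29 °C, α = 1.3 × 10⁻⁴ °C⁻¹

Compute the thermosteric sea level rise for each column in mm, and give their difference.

Δh_A ≈ 380 mm, Δh_B ≈ 66 mm; difference ≈ 320 mm

A Layer 1: 240 × 2.8×10⁻⁴ × 1.4 = 0.09408 m
A 900 × 2.3×10⁻⁴ × 1.1 = 0.22770 m
A 1140–2240 m: 1.5×10⁻⁴ × 0.36 × 1100 = 0.05940 m
A total: 0.38118 m
B Layer 1: 0.52 × 100 × 1.3×10⁻⁴ = 0.00676 m
B 1.1×10⁻⁴ × 0.18 × 890 = 0.017622 m
B 1.3×10⁻⁴ × 1100 × 0.29 = 0.04147 m
B total: 0.065852 m
Difference: 0.38118 − 0.065852 = 0.315328 m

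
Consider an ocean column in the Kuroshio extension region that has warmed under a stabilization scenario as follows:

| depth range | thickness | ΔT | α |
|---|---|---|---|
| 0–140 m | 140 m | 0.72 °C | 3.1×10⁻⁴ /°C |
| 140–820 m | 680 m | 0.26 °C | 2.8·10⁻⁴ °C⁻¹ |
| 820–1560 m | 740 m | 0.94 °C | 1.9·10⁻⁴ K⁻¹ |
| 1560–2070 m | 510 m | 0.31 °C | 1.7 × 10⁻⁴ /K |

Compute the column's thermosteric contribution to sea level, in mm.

0–140 m: 3.1×10⁻⁴ × 140 × 0.72 = 0.031248 m
Layer 2: 0.26 × 680 × 2.8×10⁻⁴ = 0.049504 m
820–1560 m: 740 × 1.9×10⁻⁴ × 0.94 = 0.132164 m
1560–2070 m: 1.7×10⁻⁴ × 0.31 × 510 = 0.026877 m
Δh = 0.031248 + 0.049504 + 0.132164 + 0.026877 = 0.239793 m ≈ 240 mm

240 mm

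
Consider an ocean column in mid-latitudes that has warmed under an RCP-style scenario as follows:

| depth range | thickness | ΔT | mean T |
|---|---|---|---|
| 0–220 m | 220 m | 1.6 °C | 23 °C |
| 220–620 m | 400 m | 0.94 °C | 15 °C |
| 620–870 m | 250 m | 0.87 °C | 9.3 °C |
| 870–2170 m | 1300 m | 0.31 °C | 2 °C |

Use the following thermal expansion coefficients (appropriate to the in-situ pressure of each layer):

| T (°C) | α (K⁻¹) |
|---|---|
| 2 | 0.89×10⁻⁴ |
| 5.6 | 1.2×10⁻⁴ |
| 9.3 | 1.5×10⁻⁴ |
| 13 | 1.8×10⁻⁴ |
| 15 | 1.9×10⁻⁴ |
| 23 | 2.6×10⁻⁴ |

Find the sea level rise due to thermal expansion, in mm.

Layer 1 at 23 °C → α = 2.6×10⁻⁴ K⁻¹
Layer 2 at 15 °C → α = 1.9×10⁻⁴ K⁻¹
Layer 3 at 9.3 °C → α = 1.5×10⁻⁴ K⁻¹
Layer 4 at 2 °C → α = 0.89×10⁻⁴ K⁻¹
Layer 1: 1.6 × 2.6×10⁻⁴ × 220 = 0.09152 m
400 × 1.9×10⁻⁴ × 0.94 = 0.07144 m
1.5×10⁻⁴ × 250 × 0.87 = 0.032625 m
870–2170 m: 0.89×10⁻⁴ × 1300 × 0.31 = 0.035867 m
Δh = 0.09152 + 0.07144 + 0.032625 + 0.035867 = 0.231452 m

Δh ≈ 231 mm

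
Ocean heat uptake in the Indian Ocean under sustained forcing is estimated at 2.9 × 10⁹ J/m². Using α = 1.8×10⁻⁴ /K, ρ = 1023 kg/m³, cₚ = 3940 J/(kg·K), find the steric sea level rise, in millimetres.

Δh = αQ/(ρcₚ) = 1.8×10⁻⁴ × 2.9×10⁹ / (1023 × 3940) ≈ 0.12951 m

Δh ≈ 130 mm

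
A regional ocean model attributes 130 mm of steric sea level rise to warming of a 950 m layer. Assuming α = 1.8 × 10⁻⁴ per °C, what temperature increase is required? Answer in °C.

about 0.76 °C

ΔT = Δh/(αH) = 0.13 / (1.8×10⁻⁴ × 950) ≈ 0.7602 °C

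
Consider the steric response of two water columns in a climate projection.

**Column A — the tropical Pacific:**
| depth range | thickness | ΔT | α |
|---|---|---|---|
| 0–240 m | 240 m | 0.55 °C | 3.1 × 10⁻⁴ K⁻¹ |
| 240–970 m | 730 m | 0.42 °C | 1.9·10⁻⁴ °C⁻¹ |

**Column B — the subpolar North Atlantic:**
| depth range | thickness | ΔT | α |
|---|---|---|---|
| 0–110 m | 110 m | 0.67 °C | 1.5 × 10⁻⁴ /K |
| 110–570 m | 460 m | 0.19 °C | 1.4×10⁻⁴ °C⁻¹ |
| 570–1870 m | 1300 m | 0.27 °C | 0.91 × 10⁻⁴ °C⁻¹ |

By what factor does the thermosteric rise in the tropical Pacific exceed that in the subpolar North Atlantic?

A Layer 1: 0.55 × 240 × 3.1×10⁻⁴ = 0.04092 m
A Layer 2: 1.9×10⁻⁴ × 730 × 0.42 = 0.058254 m
A total: 0.099174 m
B Layer 1: 1.5×10⁻⁴ × 110 × 0.67 = 0.011055 m
B Layer 2: 1.4×10⁻⁴ × 0.19 × 460 = 0.012236 m
B 570–1870 m: 0.91×10⁻⁴ × 0.27 × 1300 = 0.031941 m
B total: 0.055232 m
Ratio: 0.099174 / 0.055232 ≈ 1.796

a factor of 1.80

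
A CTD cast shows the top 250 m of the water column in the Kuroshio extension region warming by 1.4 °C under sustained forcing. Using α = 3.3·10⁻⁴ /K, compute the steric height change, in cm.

Δh = αΔT·H = 3.3×10⁻⁴ × 1.4 × 250 = 0.11550 m

about 11.6 cm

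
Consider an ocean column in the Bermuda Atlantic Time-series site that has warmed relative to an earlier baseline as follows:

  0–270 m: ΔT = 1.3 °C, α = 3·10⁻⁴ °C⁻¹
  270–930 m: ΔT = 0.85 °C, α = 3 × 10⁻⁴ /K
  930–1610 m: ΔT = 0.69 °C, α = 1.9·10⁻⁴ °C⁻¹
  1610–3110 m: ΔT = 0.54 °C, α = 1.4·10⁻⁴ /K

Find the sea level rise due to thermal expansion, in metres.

0–270 m: 270 × 1.3 × 3×10⁻⁴ = 0.10530 m
3×10⁻⁴ × 660 × 0.85 = 0.16830 m
930–1610 m: 0.69 × 1.9×10⁻⁴ × 680 = 0.089148 m
Layer 4: 1500 × 0.54 × 1.4×10⁻⁴ = 0.11340 m
Δh = 0.10530 + 0.16830 + 0.089148 + 0.11340 = 0.476148 m

Δh = 0.48 m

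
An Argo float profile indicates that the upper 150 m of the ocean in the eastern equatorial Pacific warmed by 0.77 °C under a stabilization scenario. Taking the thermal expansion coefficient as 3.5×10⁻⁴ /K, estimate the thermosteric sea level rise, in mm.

Δh = αΔT·H = 3.5×10⁻⁴ × 0.77 × 150 = 0.040425 m

40 mm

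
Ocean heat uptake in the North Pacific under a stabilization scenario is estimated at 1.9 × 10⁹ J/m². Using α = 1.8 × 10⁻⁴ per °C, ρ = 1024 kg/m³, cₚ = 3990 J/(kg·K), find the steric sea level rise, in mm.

Δh = αQ/(ρcₚ) = 1.8×10⁻⁴ × 1.9×10⁹ / (1024 × 3990) ≈ 0.083705 m

83.7 mm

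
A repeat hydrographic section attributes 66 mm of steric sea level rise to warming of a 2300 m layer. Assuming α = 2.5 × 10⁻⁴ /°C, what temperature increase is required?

0.115 °C

ΔT = Δh/(αH) = 0.066 / (2.5×10⁻⁴ × 2300) ≈ 0.1148 °C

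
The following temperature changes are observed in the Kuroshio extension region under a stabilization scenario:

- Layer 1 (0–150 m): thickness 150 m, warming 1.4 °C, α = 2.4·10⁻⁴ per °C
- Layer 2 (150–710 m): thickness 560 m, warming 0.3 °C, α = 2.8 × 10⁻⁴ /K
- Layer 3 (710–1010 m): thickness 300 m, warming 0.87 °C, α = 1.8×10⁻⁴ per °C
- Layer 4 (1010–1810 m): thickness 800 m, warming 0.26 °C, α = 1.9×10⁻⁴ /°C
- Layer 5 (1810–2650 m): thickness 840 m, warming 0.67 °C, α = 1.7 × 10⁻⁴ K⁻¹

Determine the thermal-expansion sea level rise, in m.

Δh = 0.280 m

2.4×10⁻⁴ × 1.4 × 150 = 0.05040 m
Layer 2: 2.8×10⁻⁴ × 560 × 0.3 = 0.04704 m
1.8×10⁻⁴ × 0.87 × 300 = 0.04698 m
1010–1810 m: 1.9×10⁻⁴ × 800 × 0.26 = 0.03952 m
1810–2650 m: 840 × 0.67 × 1.7×10⁻⁴ = 0.095676 m
Δh = 0.05040 + 0.04704 + 0.04698 + 0.03952 + 0.095676 = 0.279616 m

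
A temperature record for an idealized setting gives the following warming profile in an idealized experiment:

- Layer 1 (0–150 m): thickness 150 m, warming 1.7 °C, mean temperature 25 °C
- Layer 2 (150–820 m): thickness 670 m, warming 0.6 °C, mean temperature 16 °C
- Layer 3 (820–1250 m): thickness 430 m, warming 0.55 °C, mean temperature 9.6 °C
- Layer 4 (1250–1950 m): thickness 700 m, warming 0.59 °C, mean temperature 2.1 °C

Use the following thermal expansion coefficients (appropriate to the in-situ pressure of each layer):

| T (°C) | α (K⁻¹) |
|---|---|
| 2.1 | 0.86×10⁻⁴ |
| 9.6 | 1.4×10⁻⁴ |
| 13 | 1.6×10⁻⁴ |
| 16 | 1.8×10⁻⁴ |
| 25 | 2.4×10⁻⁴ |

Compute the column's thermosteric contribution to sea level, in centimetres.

Layer 1 at 25 °C → α = 2.4×10⁻⁴ K⁻¹
Layer 2 at 16 °C → α = 1.8×10⁻⁴ K⁻¹
Layer 3 at 9.6 °C → α = 1.4×10⁻⁴ K⁻¹
Layer 4 at 2.1 °C → α = 0.86×10⁻⁴ K⁻¹
Layer 1: 2.4×10⁻⁴ × 1.7 × 150 = 0.06120 m
Layer 2: 1.8×10⁻⁴ × 670 × 0.6 = 0.07236 m
1.4×10⁻⁴ × 430 × 0.55 = 0.03311 m
1250–1950 m: 0.86×10⁻⁴ × 0.59 × 700 = 0.035518 m
Δh = 0.06120 + 0.07236 + 0.03311 + 0.035518 = 0.202188 m ≈ 20.2 cm

about 20.2 cm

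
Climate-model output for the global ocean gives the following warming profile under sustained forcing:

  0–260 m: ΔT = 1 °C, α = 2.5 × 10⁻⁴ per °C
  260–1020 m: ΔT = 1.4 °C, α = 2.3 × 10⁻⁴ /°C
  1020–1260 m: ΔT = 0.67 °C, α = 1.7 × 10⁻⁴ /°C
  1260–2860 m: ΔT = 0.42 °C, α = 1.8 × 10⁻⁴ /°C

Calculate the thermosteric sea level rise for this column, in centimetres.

45.8 cm of thermosteric rise

0–260 m: 260 × 1 × 2.5×10⁻⁴ = 0.06500 m
260–1020 m: 760 × 1.4 × 2.3×10⁻⁴ = 0.24472 m
1020–1260 m: 0.67 × 1.7×10⁻⁴ × 240 = 0.027336 m
Layer 4: 1600 × 1.8×10⁻⁴ × 0.42 = 0.12096 m
Δh = 0.06500 + 0.24472 + 0.027336 + 0.12096 = 0.458016 m ≈ 45.8 cm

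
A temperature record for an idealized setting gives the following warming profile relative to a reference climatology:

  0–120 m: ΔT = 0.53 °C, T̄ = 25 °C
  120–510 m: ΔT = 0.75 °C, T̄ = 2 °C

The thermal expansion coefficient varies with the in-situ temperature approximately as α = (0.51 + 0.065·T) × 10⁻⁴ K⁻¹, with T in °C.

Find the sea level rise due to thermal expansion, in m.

0.032 m of thermosteric rise

Layer 1: α = (0.51 + 0.065×25)×10⁻⁴ = 2.135×10⁻⁴ K⁻¹
Layer 2: α = (0.51 + 0.065×2)×10⁻⁴ = 0.64×10⁻⁴ K⁻¹
2.135×10⁻⁴ × 0.53 × 120 = 0.0135786 m
120–510 m: 390 × 0.64×10⁻⁴ × 0.75 = 0.01872 m
Δh = 0.0135786 + 0.01872 = 0.0322986 m ≈ 0.032 m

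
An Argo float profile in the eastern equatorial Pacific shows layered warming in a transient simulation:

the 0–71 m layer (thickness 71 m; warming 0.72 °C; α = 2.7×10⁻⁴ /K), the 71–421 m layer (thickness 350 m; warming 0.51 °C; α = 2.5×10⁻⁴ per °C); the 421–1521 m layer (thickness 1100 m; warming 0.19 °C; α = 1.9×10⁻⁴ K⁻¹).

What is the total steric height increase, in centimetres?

Layer 1: 0.72 × 71 × 2.7×10⁻⁴ = 0.0138024 m
71–421 m: 350 × 2.5×10⁻⁴ × 0.51 = 0.044625 m
0.19 × 1.9×10⁻⁴ × 1100 = 0.03971 m
Δh = 0.0138024 + 0.044625 + 0.03971 = 0.0981374 m

9.8 cm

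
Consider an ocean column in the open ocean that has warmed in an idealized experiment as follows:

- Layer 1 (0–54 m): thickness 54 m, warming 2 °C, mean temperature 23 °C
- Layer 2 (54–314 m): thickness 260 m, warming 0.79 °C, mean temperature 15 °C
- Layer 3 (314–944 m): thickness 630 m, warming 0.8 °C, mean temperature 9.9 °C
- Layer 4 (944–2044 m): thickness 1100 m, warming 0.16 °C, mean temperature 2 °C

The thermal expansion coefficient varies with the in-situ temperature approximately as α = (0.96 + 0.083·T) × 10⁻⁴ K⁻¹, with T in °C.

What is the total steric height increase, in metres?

Layer 1: α = (0.96 + 0.083×23)×10⁻⁴ = 2.869×10⁻⁴ K⁻¹
Layer 2: α = (0.96 + 0.083×15)×10⁻⁴ = 2.205×10⁻⁴ K⁻¹
Layer 3: α = (0.96 + 0.083×9.9)×10⁻⁴ = 1.7817×10⁻⁴ K⁻¹
Layer 4: α = (0.96 + 0.083×2)×10⁻⁴ = 1.126×10⁻⁴ K⁻¹
2.869×10⁻⁴ × 54 × 2 = 0.0309852 m
54–314 m: 260 × 2.205×10⁻⁴ × 0.79 = 0.0452907 m
314–944 m: 0.8 × 630 × 1.7817×10⁻⁴ = 0.08979768 m
Layer 4: 1.126×10⁻⁴ × 0.16 × 1100 = 0.0198176 m
Δh = 0.0309852 + 0.0452907 + 0.08979768 + 0.0198176 = 0.18589118 m ≈ 0.186 m

0.186 m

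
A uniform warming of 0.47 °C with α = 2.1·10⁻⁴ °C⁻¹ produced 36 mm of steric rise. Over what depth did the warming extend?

H ≈ 365 m

H = Δh/(αΔT) = 0.036 / (2.1×10⁻⁴ × 0.47) ≈ 364.7 m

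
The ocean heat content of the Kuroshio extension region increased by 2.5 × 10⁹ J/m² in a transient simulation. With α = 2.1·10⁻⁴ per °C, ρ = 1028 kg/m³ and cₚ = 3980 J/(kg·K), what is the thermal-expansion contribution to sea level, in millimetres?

Δh = αQ/(ρcₚ) = 2.1×10⁻⁴ × 2.5×10⁹ / (1028 × 3980) ≈ 0.12832 m

Δh = 128 mm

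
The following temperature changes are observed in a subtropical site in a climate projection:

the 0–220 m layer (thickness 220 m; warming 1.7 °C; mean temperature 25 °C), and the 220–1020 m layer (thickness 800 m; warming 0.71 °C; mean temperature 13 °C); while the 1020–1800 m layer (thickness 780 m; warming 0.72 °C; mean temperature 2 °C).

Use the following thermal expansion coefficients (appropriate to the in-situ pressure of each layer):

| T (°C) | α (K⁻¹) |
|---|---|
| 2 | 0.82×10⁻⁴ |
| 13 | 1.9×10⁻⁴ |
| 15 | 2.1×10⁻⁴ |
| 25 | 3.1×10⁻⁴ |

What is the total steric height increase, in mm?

Layer 1 at 25 °C → α = 3.1×10⁻⁴ K⁻¹
Layer 2 at 13 °C → α = 1.9×10⁻⁴ K⁻¹
Layer 3 at 2 °C → α = 0.82×10⁻⁴ K⁻¹
1.7 × 220 × 3.1×10⁻⁴ = 0.11594 m
220–1020 m: 800 × 1.9×10⁻⁴ × 0.71 = 0.10792 m
780 × 0.72 × 0.82×10⁻⁴ = 0.0460512 m
Δh = 0.11594 + 0.10792 + 0.0460512 = 0.2699112 m ≈ 270 mm

Δh ≈ 270 mm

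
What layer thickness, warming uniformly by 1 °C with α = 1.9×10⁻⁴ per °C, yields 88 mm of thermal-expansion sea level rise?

H ≈ 463 m

H = Δh/(αΔT) = 0.088 / (1.9×10⁻⁴ × 1) ≈ 463.2 m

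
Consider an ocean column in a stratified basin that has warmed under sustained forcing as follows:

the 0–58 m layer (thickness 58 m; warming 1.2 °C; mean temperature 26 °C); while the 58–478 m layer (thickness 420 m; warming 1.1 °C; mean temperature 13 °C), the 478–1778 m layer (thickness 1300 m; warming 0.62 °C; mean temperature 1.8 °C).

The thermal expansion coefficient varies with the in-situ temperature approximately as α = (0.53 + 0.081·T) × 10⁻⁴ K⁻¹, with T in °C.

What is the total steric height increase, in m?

0.146 m of thermosteric rise

Layer 1: α = (0.53 + 0.081×26)×10⁻⁴ = 2.636×10⁻⁴ K⁻¹
Layer 2: α = (0.53 + 0.081×13)×10⁻⁴ = 1.583×10⁻⁴ K⁻¹
Layer 3: α = (0.53 + 0.081×1.8)×10⁻⁴ = 0.6758×10⁻⁴ K⁻¹
1.2 × 58 × 2.636×10⁻⁴ = 0.01834656 m
1.583×10⁻⁴ × 1.1 × 420 = 0.0731346 m
Layer 3: 0.62 × 0.6758×10⁻⁴ × 1300 = 0.05446948 m
Δh = 0.01834656 + 0.0731346 + 0.05446948 = 0.14595064 m ≈ 0.146 m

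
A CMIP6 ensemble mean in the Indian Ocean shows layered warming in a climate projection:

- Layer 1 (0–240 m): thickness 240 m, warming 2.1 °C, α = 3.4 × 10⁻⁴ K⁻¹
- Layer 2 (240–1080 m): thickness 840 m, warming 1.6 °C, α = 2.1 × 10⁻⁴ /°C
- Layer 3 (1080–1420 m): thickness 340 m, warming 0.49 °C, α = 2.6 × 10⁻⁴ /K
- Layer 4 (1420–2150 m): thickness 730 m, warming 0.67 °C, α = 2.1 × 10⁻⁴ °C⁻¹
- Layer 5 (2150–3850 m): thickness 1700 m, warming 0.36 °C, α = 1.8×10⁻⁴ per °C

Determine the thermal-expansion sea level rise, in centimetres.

2.1 × 240 × 3.4×10⁻⁴ = 0.17136 m
240–1080 m: 840 × 2.1×10⁻⁴ × 1.6 = 0.28224 m
2.6×10⁻⁴ × 340 × 0.49 = 0.043316 m
1420–2150 m: 0.67 × 730 × 2.1×10⁻⁴ = 0.102711 m
Layer 5: 1.8×10⁻⁴ × 1700 × 0.36 = 0.11016 m
Δh = 0.17136 + 0.28224 + 0.043316 + 0.102711 + 0.11016 = 0.709787 m

Δh = 71.0 cm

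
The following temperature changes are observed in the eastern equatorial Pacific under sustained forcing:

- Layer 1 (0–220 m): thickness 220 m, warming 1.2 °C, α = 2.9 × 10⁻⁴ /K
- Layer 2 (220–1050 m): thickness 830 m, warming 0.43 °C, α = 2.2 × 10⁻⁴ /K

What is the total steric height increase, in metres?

Layer 1: 2.9×10⁻⁴ × 1.2 × 220 = 0.07656 m
220–1050 m: 2.2×10⁻⁴ × 0.43 × 830 = 0.078518 m
Δh = 0.07656 + 0.078518 = 0.155078 m ≈ 0.155 m

about 0.155 m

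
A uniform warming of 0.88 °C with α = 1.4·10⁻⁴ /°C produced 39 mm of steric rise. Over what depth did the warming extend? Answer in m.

H ≈ 317 m

H = Δh/(αΔT) = 0.039 / (1.4×10⁻⁴ × 0.88) ≈ 316.6 m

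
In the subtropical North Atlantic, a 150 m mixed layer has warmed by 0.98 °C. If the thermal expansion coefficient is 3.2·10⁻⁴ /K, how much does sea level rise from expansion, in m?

Δh = 0.0470 m

Δh = αΔT·H = 3.2×10⁻⁴ × 0.98 × 150 = 0.04704 m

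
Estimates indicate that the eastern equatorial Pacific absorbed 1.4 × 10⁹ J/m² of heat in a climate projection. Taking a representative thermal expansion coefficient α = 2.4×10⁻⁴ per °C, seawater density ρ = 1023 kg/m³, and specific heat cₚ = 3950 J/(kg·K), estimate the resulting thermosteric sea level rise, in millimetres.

about 83.2 mm

Δh = αQ/(ρcₚ) = 2.4×10⁻⁴ × 1.4×10⁹ / (1023 × 3950) ≈ 0.083151 m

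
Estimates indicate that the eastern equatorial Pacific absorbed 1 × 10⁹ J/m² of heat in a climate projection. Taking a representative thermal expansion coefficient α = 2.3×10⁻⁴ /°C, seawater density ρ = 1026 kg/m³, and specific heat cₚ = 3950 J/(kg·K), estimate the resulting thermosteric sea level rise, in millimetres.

Δh = αQ/(ρcₚ) = 2.3×10⁻⁴ × 1×10⁹ / (1026 × 3950) ≈ 0.056752 m

Δh ≈ 56.8 mm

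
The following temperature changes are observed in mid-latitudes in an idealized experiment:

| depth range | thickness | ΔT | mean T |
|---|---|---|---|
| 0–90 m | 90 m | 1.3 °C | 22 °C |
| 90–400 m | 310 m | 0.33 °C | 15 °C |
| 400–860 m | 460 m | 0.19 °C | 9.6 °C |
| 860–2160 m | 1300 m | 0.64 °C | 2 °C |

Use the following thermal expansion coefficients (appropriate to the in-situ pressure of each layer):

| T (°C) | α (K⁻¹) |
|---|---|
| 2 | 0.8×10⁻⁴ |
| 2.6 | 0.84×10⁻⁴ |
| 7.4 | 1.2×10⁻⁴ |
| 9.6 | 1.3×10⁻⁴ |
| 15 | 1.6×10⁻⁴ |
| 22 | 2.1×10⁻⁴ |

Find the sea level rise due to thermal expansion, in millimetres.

Layer 1 at 22 °C → α = 2.1×10⁻⁴ K⁻¹
Layer 2 at 15 °C → α = 1.6×10⁻⁴ K⁻¹
Layer 3 at 9.6 °C → α = 1.3×10⁻⁴ K⁻¹
Layer 4 at 2 °C → α = 0.8×10⁻⁴ K⁻¹
1.3 × 90 × 2.1×10⁻⁴ = 0.02457 m
90–400 m: 310 × 0.33 × 1.6×10⁻⁴ = 0.016368 m
0.19 × 1.3×10⁻⁴ × 460 = 0.011362 m
0.64 × 0.8×10⁻⁴ × 1300 = 0.06656 m
Δh = 0.02457 + 0.016368 + 0.011362 + 0.06656 = 0.11886 m

119 mm of thermosteric rise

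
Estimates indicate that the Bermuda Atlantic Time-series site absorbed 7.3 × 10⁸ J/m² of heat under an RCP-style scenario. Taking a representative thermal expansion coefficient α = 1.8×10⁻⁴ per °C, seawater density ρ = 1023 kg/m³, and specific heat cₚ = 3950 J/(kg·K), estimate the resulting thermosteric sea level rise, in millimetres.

Δh = αQ/(ρcₚ) = 1.8×10⁻⁴ × 7.3×10⁸ / (1023 × 3950) ≈ 0.032518 m

about 32.5 mm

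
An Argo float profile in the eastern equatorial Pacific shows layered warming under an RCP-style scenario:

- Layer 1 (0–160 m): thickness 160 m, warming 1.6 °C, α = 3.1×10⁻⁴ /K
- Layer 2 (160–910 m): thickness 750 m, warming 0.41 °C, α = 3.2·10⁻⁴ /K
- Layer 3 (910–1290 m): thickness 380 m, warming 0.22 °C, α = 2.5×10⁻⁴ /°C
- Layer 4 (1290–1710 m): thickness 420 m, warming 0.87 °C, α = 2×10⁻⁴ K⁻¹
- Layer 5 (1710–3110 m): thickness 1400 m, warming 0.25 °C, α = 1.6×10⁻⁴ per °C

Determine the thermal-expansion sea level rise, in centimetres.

Δh ≈ 33 cm

Layer 1: 160 × 3.1×10⁻⁴ × 1.6 = 0.07936 m
3.2×10⁻⁴ × 0.41 × 750 = 0.09840 m
Layer 3: 380 × 2.5×10⁻⁴ × 0.22 = 0.02090 m
1290–1710 m: 420 × 0.87 × 2×10⁻⁴ = 0.07308 m
1710–3110 m: 1400 × 1.6×10⁻⁴ × 0.25 = 0.05600 m
Δh = 0.07936 + 0.09840 + 0.02090 + 0.07308 + 0.05600 = 0.32774 m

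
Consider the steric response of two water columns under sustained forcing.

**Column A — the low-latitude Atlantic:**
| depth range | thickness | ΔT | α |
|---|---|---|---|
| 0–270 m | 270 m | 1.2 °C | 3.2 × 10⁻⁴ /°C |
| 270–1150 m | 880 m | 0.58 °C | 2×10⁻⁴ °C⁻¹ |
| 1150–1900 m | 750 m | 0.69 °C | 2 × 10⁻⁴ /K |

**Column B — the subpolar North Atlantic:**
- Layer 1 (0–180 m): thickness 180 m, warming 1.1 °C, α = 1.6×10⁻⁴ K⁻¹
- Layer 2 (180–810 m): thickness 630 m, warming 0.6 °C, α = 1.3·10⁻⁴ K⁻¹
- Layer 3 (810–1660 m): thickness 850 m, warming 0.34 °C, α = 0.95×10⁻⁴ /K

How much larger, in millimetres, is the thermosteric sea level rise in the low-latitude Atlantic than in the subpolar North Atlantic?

A 270 × 1.2 × 3.2×10⁻⁴ = 0.10368 m
A Layer 2: 2×10⁻⁴ × 0.58 × 880 = 0.10208 m
A 1150–1900 m: 750 × 2×10⁻⁴ × 0.69 = 0.10350 m
A total: 0.30926 m
B Layer 1: 1.1 × 180 × 1.6×10⁻⁴ = 0.03168 m
B 180–810 m: 1.3×10⁻⁴ × 630 × 0.6 = 0.04914 m
B 810–1660 m: 850 × 0.95×10⁻⁴ × 0.34 = 0.027455 m
B total: 0.108275 m
Difference: 0.30926 − 0.108275 = 0.200985 m

Δh_A − Δh_B ≈ 200 mm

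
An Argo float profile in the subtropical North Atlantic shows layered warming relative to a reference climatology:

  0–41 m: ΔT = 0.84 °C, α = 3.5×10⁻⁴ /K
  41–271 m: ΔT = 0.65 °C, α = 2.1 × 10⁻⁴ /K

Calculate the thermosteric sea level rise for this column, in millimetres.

Δh = 43.4 mm

0–41 m: 41 × 0.84 × 3.5×10⁻⁴ = 0.012054 m
41–271 m: 0.65 × 230 × 2.1×10⁻⁴ = 0.031395 m
Δh = 0.012054 + 0.031395 = 0.043449 m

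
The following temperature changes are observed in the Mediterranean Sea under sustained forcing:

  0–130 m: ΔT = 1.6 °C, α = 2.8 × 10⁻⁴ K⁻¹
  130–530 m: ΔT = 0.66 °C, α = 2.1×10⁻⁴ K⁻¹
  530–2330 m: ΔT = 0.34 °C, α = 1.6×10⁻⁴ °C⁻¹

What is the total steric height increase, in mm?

Δh = 212 mm

Layer 1: 2.8×10⁻⁴ × 130 × 1.6 = 0.05824 m
Layer 2: 400 × 0.66 × 2.1×10⁻⁴ = 0.05544 m
530–2330 m: 0.34 × 1800 × 1.6×10⁻⁴ = 0.09792 m
Δh = 0.05824 + 0.05544 + 0.09792 = 0.21160 m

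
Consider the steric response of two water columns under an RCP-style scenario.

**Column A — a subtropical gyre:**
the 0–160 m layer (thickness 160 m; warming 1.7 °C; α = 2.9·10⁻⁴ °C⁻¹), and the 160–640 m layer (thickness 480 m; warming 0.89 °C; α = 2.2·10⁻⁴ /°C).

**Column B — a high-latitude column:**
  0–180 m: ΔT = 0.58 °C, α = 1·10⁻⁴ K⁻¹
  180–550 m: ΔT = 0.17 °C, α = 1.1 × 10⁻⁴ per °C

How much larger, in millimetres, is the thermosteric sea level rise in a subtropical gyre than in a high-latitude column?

156 mm larger

A 160 × 1.7 × 2.9×10⁻⁴ = 0.07888 m
A Layer 2: 0.89 × 2.2×10⁻⁴ × 480 = 0.093984 m
A total: 0.172864 m
B Layer 1: 180 × 1×10⁻⁴ × 0.58 = 0.01044 m
B Layer 2: 370 × 1.1×10⁻⁴ × 0.17 = 0.006919 m
B total: 0.017359 m
Difference: 0.172864 − 0.017359 = 0.155505 m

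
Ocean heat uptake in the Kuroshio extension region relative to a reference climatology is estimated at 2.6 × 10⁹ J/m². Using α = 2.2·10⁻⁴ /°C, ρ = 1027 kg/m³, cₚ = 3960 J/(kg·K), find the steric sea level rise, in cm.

about 14 cm

Δh = αQ/(ρcₚ) = 2.2×10⁻⁴ × 2.6×10⁹ / (1027 × 3960) ≈ 0.14065 m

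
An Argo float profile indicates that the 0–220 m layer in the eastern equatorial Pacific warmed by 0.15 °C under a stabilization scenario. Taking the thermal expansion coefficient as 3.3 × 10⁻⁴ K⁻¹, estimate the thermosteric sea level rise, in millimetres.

Δh = αΔT·H = 3.3×10⁻⁴ × 0.15 × 220 = 0.01089 m

Δh = 11 mm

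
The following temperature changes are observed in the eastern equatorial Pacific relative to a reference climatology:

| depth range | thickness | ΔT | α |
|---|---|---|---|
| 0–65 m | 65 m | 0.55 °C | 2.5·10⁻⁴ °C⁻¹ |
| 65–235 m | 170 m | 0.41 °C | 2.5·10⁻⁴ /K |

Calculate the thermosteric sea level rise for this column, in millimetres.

0.55 × 2.5×10⁻⁴ × 65 = 0.0089375 m
65–235 m: 2.5×10⁻⁴ × 0.41 × 170 = 0.017425 m
Δh = 0.0089375 + 0.017425 = 0.0263625 m ≈ 26.4 mm

26.4 mm of thermosteric rise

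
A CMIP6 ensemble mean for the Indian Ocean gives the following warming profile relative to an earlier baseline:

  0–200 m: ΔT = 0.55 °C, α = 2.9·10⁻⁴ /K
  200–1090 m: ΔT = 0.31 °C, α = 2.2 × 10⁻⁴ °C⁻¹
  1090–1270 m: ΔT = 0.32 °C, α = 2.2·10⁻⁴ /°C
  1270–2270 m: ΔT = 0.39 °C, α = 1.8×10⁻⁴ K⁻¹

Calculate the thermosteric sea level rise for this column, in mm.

0.55 × 2.9×10⁻⁴ × 200 = 0.03190 m
200–1090 m: 890 × 2.2×10⁻⁴ × 0.31 = 0.060698 m
0.32 × 180 × 2.2×10⁻⁴ = 0.012672 m
0.39 × 1000 × 1.8×10⁻⁴ = 0.07020 m
Δh = 0.03190 + 0.060698 + 0.012672 + 0.07020 = 0.17547 m

Δh = 175 mm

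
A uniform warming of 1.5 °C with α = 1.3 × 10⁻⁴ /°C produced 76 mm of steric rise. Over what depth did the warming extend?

H = Δh/(αΔT) = 0.076 / (1.3×10⁻⁴ × 1.5) ≈ 389.7 m

390 m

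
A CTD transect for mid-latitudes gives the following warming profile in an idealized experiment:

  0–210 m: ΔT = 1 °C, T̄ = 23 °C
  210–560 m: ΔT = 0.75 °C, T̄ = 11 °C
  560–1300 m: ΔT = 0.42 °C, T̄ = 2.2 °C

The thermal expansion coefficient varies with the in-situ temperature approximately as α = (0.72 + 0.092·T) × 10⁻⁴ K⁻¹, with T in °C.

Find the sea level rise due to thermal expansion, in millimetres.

130 mm of thermosteric rise

Layer 1: α = (0.72 + 0.092×23)×10⁻⁴ = 2.836×10⁻⁴ K⁻¹
Layer 2: α = (0.72 + 0.092×11)×10⁻⁴ = 1.732×10⁻⁴ K⁻¹
Layer 3: α = (0.72 + 0.092×2.2)×10⁻⁴ = 0.9224×10⁻⁴ K⁻¹
1 × 2.836×10⁻⁴ × 210 = 0.059556 m
1.732×10⁻⁴ × 0.75 × 350 = 0.045465 m
560–1300 m: 740 × 0.42 × 0.9224×10⁻⁴ = 0.028668192 m
Δh = 0.059556 + 0.045465 + 0.028668192 = 0.133689192 m ≈ 130 mm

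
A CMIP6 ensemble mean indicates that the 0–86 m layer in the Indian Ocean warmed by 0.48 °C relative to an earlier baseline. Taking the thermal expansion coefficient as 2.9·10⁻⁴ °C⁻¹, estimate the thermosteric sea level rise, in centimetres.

Δh = αΔT·H = 2.9×10⁻⁴ × 0.48 × 86 = 0.0119712 m

1.20 cm of thermosteric rise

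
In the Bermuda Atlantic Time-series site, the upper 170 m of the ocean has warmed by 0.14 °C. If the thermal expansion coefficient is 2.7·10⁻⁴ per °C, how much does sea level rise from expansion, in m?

Δh = 0.0064 m

Δh = αΔT·H = 2.7×10⁻⁴ × 0.14 × 170 = 0.006426 m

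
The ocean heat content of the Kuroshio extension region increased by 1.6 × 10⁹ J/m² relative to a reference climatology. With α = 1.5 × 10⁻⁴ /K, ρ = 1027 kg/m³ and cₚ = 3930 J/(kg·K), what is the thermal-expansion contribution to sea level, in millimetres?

Δh = αQ/(ρcₚ) = 1.5×10⁻⁴ × 1.6×10⁹ / (1027 × 3930) ≈ 0.059463 m

59 mm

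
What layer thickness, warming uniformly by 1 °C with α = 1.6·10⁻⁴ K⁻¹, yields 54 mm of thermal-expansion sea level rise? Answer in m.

H = Δh/(αΔT) = 0.054 / (1.6×10⁻⁴ × 1) = 337.5 m

about 340 m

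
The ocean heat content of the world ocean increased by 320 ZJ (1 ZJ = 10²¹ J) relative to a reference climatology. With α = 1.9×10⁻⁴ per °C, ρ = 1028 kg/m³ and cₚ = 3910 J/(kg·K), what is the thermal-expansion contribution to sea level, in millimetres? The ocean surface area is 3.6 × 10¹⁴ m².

42.0 mm

Per unit area: Q = 320×10²¹ / (3.6×10¹⁴) ≈ 8.889×10⁸ J/m²
Δh = αQ/(ρcₚ) = 1.9×10⁻⁴ × 8.889×10⁸ / (1028 × 3910) ≈ 0.042018 m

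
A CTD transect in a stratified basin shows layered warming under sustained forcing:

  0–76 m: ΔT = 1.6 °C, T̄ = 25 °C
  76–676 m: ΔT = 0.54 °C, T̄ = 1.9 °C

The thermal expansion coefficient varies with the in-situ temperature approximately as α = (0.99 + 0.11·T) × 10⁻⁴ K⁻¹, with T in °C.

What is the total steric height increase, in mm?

Layer 1: α = (0.99 + 0.11×25)×10⁻⁴ = 3.74×10⁻⁴ K⁻¹
Layer 2: α = (0.99 + 0.11×1.9)×10⁻⁴ = 1.199×10⁻⁴ K⁻¹
76 × 3.74×10⁻⁴ × 1.6 = 0.0454784 m
Layer 2: 0.54 × 1.199×10⁻⁴ × 600 = 0.0388476 m
Δh = 0.0454784 + 0.0388476 = 0.084326 m

84.3 mm of thermosteric rise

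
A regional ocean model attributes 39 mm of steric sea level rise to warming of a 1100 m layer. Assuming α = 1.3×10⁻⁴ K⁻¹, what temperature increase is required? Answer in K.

ΔT = Δh/(αH) = 0.039 / (1.3×10⁻⁴ × 1100) ≈ 0.2727 K

0.273 K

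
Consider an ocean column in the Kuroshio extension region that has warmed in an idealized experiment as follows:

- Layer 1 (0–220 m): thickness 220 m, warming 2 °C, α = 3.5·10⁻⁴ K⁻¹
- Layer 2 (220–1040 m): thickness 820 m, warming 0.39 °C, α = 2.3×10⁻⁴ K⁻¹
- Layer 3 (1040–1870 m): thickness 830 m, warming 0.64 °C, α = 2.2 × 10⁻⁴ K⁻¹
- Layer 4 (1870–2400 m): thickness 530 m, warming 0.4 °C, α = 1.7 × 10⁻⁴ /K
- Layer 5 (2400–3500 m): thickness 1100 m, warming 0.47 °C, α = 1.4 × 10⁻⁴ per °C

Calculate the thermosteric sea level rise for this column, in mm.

about 450 mm

Layer 1: 3.5×10⁻⁴ × 2 × 220 = 0.15400 m
0.39 × 2.3×10⁻⁴ × 820 = 0.073554 m
Layer 3: 2.2×10⁻⁴ × 0.64 × 830 = 0.116864 m
Layer 4: 1.7×10⁻⁴ × 530 × 0.4 = 0.03604 m
2400–3500 m: 1100 × 1.4×10⁻⁴ × 0.47 = 0.07238 m
Δh = 0.15400 + 0.073554 + 0.116864 + 0.03604 + 0.07238 = 0.452838 m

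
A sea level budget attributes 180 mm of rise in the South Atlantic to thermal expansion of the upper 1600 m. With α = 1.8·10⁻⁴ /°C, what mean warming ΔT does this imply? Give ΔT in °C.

ΔT = Δh/(αH) = 0.18 / (1.8×10⁻⁴ × 1600) = 0.6250 °C

ΔT ≈ 0.63 °C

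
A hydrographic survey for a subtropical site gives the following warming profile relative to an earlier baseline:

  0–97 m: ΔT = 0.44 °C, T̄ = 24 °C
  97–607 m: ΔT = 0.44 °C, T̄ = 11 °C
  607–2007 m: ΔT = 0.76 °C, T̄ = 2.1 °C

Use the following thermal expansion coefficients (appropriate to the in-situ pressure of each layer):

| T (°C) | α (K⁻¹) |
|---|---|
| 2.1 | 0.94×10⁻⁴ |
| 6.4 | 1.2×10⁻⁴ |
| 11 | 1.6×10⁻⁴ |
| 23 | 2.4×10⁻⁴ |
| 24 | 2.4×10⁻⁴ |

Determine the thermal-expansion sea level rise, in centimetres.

Layer 1 at 24 °C → α = 2.4×10⁻⁴ K⁻¹
Layer 2 at 11 °C → α = 1.6×10⁻⁴ K⁻¹
Layer 3 at 2.1 °C → α = 0.94×10⁻⁴ K⁻¹
0–97 m: 0.44 × 97 × 2.4×10⁻⁴ = 0.0102432 m
Layer 2: 1.6×10⁻⁴ × 0.44 × 510 = 0.035904 m
Layer 3: 1400 × 0.94×10⁻⁴ × 0.76 = 0.100016 m
Δh = 0.0102432 + 0.035904 + 0.100016 = 0.1461632 m

Δh ≈ 15 cm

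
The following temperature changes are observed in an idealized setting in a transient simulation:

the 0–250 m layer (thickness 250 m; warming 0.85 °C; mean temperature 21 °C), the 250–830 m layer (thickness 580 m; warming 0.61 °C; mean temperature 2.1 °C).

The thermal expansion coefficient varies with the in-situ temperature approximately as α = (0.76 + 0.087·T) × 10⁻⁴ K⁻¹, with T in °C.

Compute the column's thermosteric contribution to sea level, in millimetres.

Layer 1: α = (0.76 + 0.087×21)×10⁻⁴ = 2.587×10⁻⁴ K⁻¹
Layer 2: α = (0.76 + 0.087×2.1)×10⁻⁴ = 0.9427×10⁻⁴ K⁻¹
Layer 1: 250 × 2.587×10⁻⁴ × 0.85 = 0.05497375 m
0.61 × 0.9427×10⁻⁴ × 580 = 0.033352726 m
Δh = 0.05497375 + 0.033352726 = 0.088326476 m ≈ 88 mm

about 88 mm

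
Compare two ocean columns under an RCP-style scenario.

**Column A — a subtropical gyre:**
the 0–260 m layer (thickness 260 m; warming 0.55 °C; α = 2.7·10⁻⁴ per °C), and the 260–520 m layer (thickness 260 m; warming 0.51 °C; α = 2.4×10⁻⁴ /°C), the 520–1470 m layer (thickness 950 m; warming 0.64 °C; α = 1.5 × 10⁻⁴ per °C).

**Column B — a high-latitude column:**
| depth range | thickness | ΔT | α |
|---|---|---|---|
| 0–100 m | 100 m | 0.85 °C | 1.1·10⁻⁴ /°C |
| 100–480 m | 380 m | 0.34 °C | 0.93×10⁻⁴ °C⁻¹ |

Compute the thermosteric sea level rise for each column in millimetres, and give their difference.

Δh_A ≈ 160 mm, Δh_B ≈ 21 mm; difference ≈ 140 mm

A 0–260 m: 260 × 2.7×10⁻⁴ × 0.55 = 0.03861 m
A 260–520 m: 260 × 2.4×10⁻⁴ × 0.51 = 0.031824 m
A 0.64 × 950 × 1.5×10⁻⁴ = 0.09120 m
A total: 0.161634 m
B 0–100 m: 1.1×10⁻⁴ × 0.85 × 100 = 0.00935 m
B 100–480 m: 0.93×10⁻⁴ × 380 × 0.34 = 0.0120156 m
B total: 0.0213656 m
Difference: 0.161634 − 0.0213656 = 0.1402684 m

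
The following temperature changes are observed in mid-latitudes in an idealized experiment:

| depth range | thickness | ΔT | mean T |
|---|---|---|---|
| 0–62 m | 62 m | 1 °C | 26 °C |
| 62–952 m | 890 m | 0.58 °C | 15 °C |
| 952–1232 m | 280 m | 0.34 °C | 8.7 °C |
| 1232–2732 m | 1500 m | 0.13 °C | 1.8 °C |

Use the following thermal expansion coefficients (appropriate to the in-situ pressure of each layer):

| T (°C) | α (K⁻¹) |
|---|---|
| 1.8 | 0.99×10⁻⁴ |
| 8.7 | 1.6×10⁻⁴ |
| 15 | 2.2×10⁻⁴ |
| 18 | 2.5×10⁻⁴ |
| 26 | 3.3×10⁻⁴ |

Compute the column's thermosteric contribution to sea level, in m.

Layer 1 at 26 °C → α = 3.3×10⁻⁴ K⁻¹
Layer 2 at 15 °C → α = 2.2×10⁻⁴ K⁻¹
Layer 3 at 8.7 °C → α = 1.6×10⁻⁴ K⁻¹
Layer 4 at 1.8 °C → α = 0.99×10⁻⁴ K⁻¹
Layer 1: 3.3×10⁻⁴ × 62 × 1 = 0.02046 m
Layer 2: 2.2×10⁻⁴ × 890 × 0.58 = 0.113564 m
280 × 0.34 × 1.6×10⁻⁴ = 0.015232 m
0.13 × 0.99×10⁻⁴ × 1500 = 0.019305 m
Δh = 0.02046 + 0.113564 + 0.015232 + 0.019305 = 0.168561 m

0.169 m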